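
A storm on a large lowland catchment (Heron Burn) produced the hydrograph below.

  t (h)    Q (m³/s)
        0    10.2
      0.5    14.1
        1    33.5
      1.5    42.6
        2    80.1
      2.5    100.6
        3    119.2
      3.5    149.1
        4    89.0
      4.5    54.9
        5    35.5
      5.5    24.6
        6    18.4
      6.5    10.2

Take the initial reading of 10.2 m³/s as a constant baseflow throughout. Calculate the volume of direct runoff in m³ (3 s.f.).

V ≈ 1.15 × 10^6 m³

Direct-runoff ordinates (Q − Q_b): 0.0, 3.9, 23.3, 32.4, 69.9, 90.4, 109.0, 138.9, 78.8, 44.7, 25.3, 14.4, 8.2, 0.0 m³/s.
ΣQ_DR = 639.2 m³/s.
With Δt = 0.5 h = 1800 s, V = ΣQ_DR · Δt = 639.2 × 1800 = 1.15 × 10^6 m³.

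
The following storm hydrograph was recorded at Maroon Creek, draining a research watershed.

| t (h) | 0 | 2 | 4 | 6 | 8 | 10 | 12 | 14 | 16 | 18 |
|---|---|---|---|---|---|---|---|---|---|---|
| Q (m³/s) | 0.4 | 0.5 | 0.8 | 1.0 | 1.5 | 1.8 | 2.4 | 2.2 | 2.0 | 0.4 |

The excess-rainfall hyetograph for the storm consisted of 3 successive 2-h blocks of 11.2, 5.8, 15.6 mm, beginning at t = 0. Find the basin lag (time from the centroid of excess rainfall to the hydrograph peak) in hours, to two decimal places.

Centroid of excess rainfall: t_c = Σ P_i·t̄_i / ΣP_i = 3.2699 h (block centres at 1, 3, 5 h).
Hydrograph peak occurs at t = 12 h, so basin lag t_L = 12 − 3.2699 = 8.73 h.

t_L ≈ 8.73 h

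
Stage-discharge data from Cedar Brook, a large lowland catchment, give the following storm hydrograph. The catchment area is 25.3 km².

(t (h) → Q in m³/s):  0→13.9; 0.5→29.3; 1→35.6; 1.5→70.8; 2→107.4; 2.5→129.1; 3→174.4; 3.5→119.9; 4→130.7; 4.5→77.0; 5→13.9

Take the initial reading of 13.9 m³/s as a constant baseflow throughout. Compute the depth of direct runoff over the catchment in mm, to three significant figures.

Direct runoff: 0.0, 15.4, 21.7, 56.9, 93.5, 115.2, 160.5, 106.0, 116.8, 63.1, 0.0 m³/s; ΣQ_DR = 749.1 m³/s.
V = ΣQ_DR · Δt = 749.1 × 1800 s = 1.348 × 10^6 m³.
Over A = 25.3 km², depth = V / A = 53.3 mm.

d ≈ 53.3 mm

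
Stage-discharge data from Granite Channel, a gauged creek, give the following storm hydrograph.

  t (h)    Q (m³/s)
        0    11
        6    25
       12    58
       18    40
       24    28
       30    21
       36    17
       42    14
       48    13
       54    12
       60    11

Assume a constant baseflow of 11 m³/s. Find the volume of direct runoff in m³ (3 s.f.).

Direct-runoff ordinates (Q − Q_b): 0.0, 14.0, 47.0, 29.0, 17.0, 10.0, 6.0, 3.0, 2.0, 1.0, 0.0 m³/s.
ΣQ_DR = 129.0 m³/s.
With Δt = 6 h = 21600 s, V = ΣQ_DR · Δt = 129.0 × 21600 = 2.79 × 10^6 m³.

V ≈ 2.79 × 10^6 m³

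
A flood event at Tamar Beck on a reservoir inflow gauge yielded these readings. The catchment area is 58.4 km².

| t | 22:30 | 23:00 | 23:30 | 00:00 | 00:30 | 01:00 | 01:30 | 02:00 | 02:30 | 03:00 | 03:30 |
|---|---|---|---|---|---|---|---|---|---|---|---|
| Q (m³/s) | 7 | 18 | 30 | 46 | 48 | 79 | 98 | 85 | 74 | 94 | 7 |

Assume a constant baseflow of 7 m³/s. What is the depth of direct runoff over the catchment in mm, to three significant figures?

d ≈ 15.7 mm

Direct runoff: 0.0, 11.0, 23.0, 39.0, 41.0, 72.0, 91.0, 78.0, 67.0, 87.0, 0.0 m³/s; ΣQ_DR = 509.0 m³/s.
V = ΣQ_DR · Δt = 509.0 × 1800 s = 9.162 × 10^5 m³.
Over A = 58.4 km², depth = V / A = 15.7 mm.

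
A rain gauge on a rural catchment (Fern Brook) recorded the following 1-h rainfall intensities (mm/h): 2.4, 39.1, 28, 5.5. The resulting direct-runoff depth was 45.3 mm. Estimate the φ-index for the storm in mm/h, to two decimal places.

Only the 2 blocks with intensity above φ contribute runoff: 39.1, 28 mm/h.
Σ(I−φ)·Δt = d  ⇒  (39.1+28 − 2φ)·1 = 45.3
φ = (67.10 − 45.3/1) / 2 = 10.90 mm/h.

φ ≈ 10.90 mm/h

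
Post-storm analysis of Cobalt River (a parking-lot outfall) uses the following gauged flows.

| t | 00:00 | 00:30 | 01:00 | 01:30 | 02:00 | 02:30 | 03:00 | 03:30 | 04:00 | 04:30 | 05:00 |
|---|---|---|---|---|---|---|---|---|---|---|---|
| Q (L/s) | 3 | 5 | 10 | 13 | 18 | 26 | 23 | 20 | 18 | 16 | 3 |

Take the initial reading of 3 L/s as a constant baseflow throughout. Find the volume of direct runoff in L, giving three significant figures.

V ≈ 2.20 × 10^5 L

Direct-runoff ordinates (Q − Q_b): 0.0, 2.0, 7.0, 10.0, 15.0, 23.0, 20.0, 17.0, 15.0, 13.0, 0.0 L/s.
ΣQ_DR = 122.0 L/s.
With Δt = 0.5 h = 1800 s, V = ΣQ_DR · Δt = 122.0 × 1800 = 2.20 × 10^5 L.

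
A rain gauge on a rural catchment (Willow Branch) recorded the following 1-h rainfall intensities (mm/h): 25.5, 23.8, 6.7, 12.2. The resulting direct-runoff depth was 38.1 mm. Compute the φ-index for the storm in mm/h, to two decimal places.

Only the 3 blocks with intensity above φ contribute runoff: 25.5, 23.8, 12.2 mm/h.
Σ(I−φ)·Δt = d  ⇒  (25.5+23.8+12.2 − 3φ)·1 = 38.1
φ = (61.50 − 38.1/1) / 3 = 7.80 mm/h.

φ ≈ 7.80 mm/h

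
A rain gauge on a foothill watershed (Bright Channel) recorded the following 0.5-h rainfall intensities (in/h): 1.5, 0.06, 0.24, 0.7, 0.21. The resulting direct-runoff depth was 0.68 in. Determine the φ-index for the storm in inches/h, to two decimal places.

φ ≈ 0.42 in/h

Only the 2 blocks with intensity above φ contribute runoff: 1.5, 0.7 in/h.
Σ(I−φ)·Δt = d  ⇒  (1.5+0.7 − 2φ)·0.5 = 0.68
φ = (2.200 − 0.68/0.5) / 2 = 0.42 in/h.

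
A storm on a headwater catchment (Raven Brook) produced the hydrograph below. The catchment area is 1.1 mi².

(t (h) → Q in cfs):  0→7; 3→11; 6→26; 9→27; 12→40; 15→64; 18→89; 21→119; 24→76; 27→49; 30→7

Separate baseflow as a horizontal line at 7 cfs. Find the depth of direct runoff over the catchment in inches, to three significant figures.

d ≈ 1.85 in

Direct runoff: 0.0, 4.0, 19.0, 20.0, 33.0, 57.0, 82.0, 112.0, 69.0, 42.0, 0.0 cfs; ΣQ_DR = 438.0 cfs.
V = ΣQ_DR · Δt = 438.0 × 10800 s = 4.730 × 10^6 ft³.
Over A = 1.1 mi², depth = V / A = 1.85 in.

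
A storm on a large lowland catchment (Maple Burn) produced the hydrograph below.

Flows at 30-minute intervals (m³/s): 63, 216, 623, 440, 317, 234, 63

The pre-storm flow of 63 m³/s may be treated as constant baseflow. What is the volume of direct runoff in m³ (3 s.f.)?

Direct-runoff ordinates (Q − Q_b): 0.0, 153.0, 560.0, 377.0, 254.0, 171.0, 0.0 m³/s.
ΣQ_DR = 1515 m³/s.
With Δt = 0.5 h = 1800 s, V = ΣQ_DR · Δt = 1515 × 1800 = 2.73 × 10^6 m³.

V ≈ 2.73 × 10^6 m³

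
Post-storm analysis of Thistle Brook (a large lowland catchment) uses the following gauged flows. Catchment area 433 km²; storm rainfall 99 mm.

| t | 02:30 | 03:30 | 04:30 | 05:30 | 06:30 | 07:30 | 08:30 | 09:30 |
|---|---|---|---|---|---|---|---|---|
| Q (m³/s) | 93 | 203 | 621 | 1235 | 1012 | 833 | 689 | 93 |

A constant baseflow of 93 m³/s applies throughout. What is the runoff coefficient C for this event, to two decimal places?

C ≈ 0.34

ΣQ_DR = 4035 m³/s; V = ΣQ_DR·Δt = 1.453 × 10^7 m³.
Runoff depth d = V / A = 33.55 mm.
C = d / P = 33.55 / 99 = 0.34.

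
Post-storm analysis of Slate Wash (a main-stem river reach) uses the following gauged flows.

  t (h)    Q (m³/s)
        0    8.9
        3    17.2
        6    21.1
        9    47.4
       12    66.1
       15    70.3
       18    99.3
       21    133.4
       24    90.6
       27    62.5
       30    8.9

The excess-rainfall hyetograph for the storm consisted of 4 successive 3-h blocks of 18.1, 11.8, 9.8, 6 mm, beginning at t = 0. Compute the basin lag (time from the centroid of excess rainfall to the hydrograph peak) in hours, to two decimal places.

Centroid of excess rainfall: t_c = Σ P_i·t̄_i / ΣP_i = 4.7429 h (block centres at 1.5, 4.5, 7.5, 10.5 h).
Hydrograph peak occurs at t = 21 h, so basin lag t_L = 21 − 4.7429 = 16.26 h.

t_L ≈ 16.26 h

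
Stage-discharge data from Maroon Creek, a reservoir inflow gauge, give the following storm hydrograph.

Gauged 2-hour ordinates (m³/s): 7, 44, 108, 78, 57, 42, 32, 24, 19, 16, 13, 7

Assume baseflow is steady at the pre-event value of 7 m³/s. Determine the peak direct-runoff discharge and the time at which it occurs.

Q_p = 101.0 m³/s at t = 4 h

Subtracting baseflow gives direct-runoff ordinates: 0.0, 37.0, 101.0, 71.0, 50.0, 35.0, 25.0, 17.0, 12.0, 9.0, 6.0, 0.0 m³/s.
The maximum is 101.0 m³/s, occurring at the reading for t = 4 h.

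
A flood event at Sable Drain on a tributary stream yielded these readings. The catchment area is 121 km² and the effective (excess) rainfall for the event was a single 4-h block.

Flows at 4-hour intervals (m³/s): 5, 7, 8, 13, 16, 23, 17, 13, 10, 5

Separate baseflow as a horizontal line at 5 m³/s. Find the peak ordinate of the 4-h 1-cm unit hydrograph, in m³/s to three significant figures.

U_p ≈ 22.6 m³/s

Direct runoff: 0.0, 2.0, 3.0, 8.0, 11.0, 18.0, 12.0, 8.0, 5.0, 0.0 m³/s; ΣQ_DR = 67.00 m³/s, peak = 18.0 m³/s.
Runoff depth d = ΣQ_DR·Δt / A = 67.00 × 14400 / (121 km²) = 7.974 mm.
The 1-cm UH is the DRH scaled by (10 mm)/d, so U_p = 18.0 × 10/7.974 = 22.6 m³/s.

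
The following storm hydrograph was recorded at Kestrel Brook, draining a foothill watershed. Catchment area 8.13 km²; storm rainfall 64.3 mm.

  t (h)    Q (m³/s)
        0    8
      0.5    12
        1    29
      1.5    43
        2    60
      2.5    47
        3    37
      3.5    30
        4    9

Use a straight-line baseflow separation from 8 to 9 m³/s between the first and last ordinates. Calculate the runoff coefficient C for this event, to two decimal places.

C ≈ 0.68

ΣQ_DR = 198.5 m³/s; V = ΣQ_DR·Δt = 3.573 × 10^5 m³.
Runoff depth d = V / A = 43.95 mm.
C = d / P = 43.95 / 64.3 = 0.68.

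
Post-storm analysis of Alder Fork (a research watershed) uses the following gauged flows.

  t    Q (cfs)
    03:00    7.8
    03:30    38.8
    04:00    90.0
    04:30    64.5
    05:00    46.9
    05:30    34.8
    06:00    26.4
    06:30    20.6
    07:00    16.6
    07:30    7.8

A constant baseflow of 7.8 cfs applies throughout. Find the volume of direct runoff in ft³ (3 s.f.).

V ≈ 4.97 × 10^5 ft³

Direct-runoff ordinates (Q − Q_b): 0.0, 31.0, 82.2, 56.7, 39.1, 27.0, 18.6, 12.8, 8.8, 0.0 cfs.
ΣQ_DR = 276.2 cfs.
With Δt = 0.5 h = 1800 s, V = ΣQ_DR · Δt = 276.2 × 1800 = 4.97 × 10^5 ft³.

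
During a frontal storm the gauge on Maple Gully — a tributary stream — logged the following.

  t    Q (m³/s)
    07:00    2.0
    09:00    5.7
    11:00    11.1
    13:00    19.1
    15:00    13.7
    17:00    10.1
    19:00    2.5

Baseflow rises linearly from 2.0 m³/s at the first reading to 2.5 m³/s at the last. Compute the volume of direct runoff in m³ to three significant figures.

Direct-runoff ordinates (Q − Q_b): 0.00, 3.62, 8.93, 16.85, 11.37, 7.68, 0.00 m³/s.
ΣQ_DR = 48.45 m³/s.
With Δt = 2 h = 7200 s, V = ΣQ_DR · Δt = 48.45 × 7200 = 3.49 × 10^5 m³.

V ≈ 3.49 × 10^5 m³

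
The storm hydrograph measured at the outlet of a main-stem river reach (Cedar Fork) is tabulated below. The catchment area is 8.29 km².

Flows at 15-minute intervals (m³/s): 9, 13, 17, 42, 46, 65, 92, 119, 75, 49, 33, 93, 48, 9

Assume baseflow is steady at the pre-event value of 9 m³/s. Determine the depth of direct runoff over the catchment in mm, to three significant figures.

Direct runoff: 0.0, 4.0, 8.0, 33.0, 37.0, 56.0, 83.0, 110.0, 66.0, 40.0, 24.0, 84.0, 39.0, 0.0 m³/s; ΣQ_DR = 584.0 m³/s.
V = ΣQ_DR · Δt = 584.0 × 900 s = 5.256 × 10^5 m³.
Over A = 8.29 km², depth = V / A = 63.4 mm.

d ≈ 63.4 mm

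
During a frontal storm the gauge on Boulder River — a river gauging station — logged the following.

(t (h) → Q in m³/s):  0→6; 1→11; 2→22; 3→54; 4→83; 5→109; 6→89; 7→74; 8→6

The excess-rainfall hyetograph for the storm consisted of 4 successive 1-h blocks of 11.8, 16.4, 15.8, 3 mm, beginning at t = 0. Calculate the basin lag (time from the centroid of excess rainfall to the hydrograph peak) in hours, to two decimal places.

Centroid of excess rainfall: t_c = Σ P_i·t̄_i / ΣP_i = 1.7128 h (block centres at 0.5, 1.5, 2.5, 3.5 h).
Hydrograph peak occurs at t = 5 h, so basin lag t_L = 5 − 1.7128 = 3.29 h.

t_L ≈ 3.29 h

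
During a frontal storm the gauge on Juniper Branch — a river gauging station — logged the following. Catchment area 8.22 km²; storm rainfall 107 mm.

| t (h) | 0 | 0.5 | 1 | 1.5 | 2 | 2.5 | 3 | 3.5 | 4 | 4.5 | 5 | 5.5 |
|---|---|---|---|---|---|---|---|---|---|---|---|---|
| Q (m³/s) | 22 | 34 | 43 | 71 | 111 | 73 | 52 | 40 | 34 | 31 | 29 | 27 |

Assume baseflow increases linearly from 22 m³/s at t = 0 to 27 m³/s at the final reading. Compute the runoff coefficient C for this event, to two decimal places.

ΣQ_DR = 273.0 m³/s; V = ΣQ_DR·Δt = 4.914 × 10^5 m³.
Runoff depth d = V / A = 59.78 mm.
C = d / P = 59.78 / 107 = 0.56.

C ≈ 0.56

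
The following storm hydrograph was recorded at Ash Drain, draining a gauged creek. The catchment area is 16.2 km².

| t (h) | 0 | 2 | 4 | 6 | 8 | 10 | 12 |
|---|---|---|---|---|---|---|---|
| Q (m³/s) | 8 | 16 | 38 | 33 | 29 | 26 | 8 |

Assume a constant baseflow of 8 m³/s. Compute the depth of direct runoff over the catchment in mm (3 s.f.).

Direct runoff: 0.0, 8.0, 30.0, 25.0, 21.0, 18.0, 0.0 m³/s; ΣQ_DR = 102.0 m³/s.
V = ΣQ_DR · Δt = 102.0 × 7200 s = 7.344 × 10^5 m³.
Over A = 16.2 km², depth = V / A = 45.3 mm.

d ≈ 45.3 mm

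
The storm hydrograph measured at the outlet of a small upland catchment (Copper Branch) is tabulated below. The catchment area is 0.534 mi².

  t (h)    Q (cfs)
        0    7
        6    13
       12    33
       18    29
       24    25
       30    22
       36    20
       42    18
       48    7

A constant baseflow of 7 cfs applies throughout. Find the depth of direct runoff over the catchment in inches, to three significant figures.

d ≈ 1.93 in

Direct runoff: 0.0, 6.0, 26.0, 22.0, 18.0, 15.0, 13.0, 11.0, 0.0 cfs; ΣQ_DR = 111.0 cfs.
V = ΣQ_DR · Δt = 111.0 × 21600 s = 2.398 × 10^6 ft³.
Over A = 0.534 mi², depth = V / A = 1.93 in.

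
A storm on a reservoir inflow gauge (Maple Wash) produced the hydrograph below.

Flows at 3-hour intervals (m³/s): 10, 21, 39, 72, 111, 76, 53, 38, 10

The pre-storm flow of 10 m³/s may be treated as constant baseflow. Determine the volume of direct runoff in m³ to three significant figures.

V ≈ 3.67 × 10^6 m³

Direct-runoff ordinates (Q − Q_b): 0.0, 11.0, 29.0, 62.0, 101.0, 66.0, 43.0, 28.0, 0.0 m³/s.
ΣQ_DR = 340.0 m³/s.
With Δt = 3 h = 10800 s, V = ΣQ_DR · Δt = 340.0 × 10800 = 3.67 × 10^6 m³.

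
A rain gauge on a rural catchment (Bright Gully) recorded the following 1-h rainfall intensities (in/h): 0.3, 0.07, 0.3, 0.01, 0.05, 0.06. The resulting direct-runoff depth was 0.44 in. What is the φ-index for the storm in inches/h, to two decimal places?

φ ≈ 0.08 in/h

Only the 2 blocks with intensity above φ contribute runoff: 0.3, 0.3 in/h.
Σ(I−φ)·Δt = d  ⇒  (0.3+0.3 − 2φ)·1 = 0.44
φ = (0.6000 − 0.44/1) / 2 = 0.08 in/h.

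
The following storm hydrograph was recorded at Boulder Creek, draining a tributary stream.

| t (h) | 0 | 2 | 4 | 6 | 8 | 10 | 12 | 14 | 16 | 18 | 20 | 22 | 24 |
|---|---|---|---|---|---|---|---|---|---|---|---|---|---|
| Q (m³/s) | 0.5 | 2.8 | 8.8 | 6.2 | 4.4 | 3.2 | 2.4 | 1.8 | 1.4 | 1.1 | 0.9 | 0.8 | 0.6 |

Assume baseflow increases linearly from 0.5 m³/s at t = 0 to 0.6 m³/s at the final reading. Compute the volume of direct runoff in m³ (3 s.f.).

V ≈ 2.00 × 10^5 m³

Direct-runoff ordinates (Q − Q_b): 0.00, 2.29, 8.28, 5.67, 3.87, 2.66, 1.85, 1.24, 0.83, 0.53, 0.32, 0.21, 0.00 m³/s.
ΣQ_DR = 27.75 m³/s.
With Δt = 2 h = 7200 s, V = ΣQ_DR · Δt = 27.75 × 7200 = 2.00 × 10^5 m³.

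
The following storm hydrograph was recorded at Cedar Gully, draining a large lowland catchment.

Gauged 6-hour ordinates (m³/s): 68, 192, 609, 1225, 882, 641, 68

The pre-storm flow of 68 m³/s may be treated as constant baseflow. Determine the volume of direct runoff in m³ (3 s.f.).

V ≈ 6.93 × 10^7 m³

Direct-runoff ordinates (Q − Q_b): 0.0, 124.0, 541.0, 1157.0, 814.0, 573.0, 0.0 m³/s.
ΣQ_DR = 3209 m³/s.
With Δt = 6 h = 21600 s, V = ΣQ_DR · Δt = 3209 × 21600 = 6.93 × 10^7 m³.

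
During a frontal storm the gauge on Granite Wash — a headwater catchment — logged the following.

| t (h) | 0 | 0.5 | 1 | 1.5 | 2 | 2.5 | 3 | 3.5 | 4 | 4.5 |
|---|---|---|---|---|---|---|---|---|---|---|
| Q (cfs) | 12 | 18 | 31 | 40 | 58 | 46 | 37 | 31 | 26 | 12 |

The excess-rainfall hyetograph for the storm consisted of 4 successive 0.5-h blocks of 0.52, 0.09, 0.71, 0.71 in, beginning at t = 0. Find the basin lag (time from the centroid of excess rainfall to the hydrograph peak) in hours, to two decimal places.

Centroid of excess rainfall: t_c = Σ P_i·t̄_i / ΣP_i = 1.1466 h (block centres at 0.25, 0.75, 1.25, 1.75 h).
Hydrograph peak occurs at t = 2 h, so basin lag t_L = 2 − 1.1466 = 0.85 h.

t_L ≈ 0.85 h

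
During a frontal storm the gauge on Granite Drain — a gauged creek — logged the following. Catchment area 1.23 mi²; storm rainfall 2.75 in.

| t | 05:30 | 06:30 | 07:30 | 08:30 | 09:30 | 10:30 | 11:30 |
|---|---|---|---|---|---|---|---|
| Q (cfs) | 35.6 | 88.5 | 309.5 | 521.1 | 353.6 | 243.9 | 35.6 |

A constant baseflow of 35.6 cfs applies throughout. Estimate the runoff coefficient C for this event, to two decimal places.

ΣQ_DR = 1339 cfs; V = ΣQ_DR·Δt = 4.819 × 10^6 ft³.
Runoff depth d = V / A = 1.686 in.
C = d / P = 1.686 / 2.75 = 0.61.

C ≈ 0.61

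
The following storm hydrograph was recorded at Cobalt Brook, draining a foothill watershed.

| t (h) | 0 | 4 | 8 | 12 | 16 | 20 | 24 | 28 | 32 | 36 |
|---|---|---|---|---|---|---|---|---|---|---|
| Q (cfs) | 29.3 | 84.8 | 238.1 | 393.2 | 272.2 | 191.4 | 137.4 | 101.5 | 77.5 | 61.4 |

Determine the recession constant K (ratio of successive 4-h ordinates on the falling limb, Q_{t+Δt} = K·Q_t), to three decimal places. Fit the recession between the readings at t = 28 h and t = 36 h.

K ≈ 0.778

Using the recession-limb readings at t = 28 h and t = 36 h: Q falls from 101.5 to 61.4 cfs over 2 intervals.
K = (Q₂/Q₁)^(1/2) = (61.4/101.5)^(1/2) = 0.778.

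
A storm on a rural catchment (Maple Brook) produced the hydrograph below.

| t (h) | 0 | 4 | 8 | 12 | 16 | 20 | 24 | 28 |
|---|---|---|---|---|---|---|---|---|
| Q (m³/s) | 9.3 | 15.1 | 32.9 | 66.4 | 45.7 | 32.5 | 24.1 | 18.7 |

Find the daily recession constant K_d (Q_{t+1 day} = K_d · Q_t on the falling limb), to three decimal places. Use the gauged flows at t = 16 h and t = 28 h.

Between t = 16 h and t = 28 h the flow falls from 45.7 to 18.7 m³/s over 3×4 h = 12 h.
Per-interval ratio K = (18.7/45.7)^(1/3) = 0.7424; K_d = K^(24/4) = 0.167.

K_d ≈ 0.167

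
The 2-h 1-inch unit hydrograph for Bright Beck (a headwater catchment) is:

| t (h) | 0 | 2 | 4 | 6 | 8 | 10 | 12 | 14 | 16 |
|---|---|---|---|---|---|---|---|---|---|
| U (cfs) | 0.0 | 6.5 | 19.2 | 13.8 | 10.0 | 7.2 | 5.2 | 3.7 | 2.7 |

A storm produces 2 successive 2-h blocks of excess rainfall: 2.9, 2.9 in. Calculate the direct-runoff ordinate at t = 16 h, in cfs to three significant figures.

Q ≈ 18.6 cfs

By discrete convolution, Q_j = Σ (P_i / 1 in) · U_{j−i}.
At t = 16 h (j=8): Q = (2.9/1)·2.7 + (2.9/1)·3.7 = 18.6 cfs.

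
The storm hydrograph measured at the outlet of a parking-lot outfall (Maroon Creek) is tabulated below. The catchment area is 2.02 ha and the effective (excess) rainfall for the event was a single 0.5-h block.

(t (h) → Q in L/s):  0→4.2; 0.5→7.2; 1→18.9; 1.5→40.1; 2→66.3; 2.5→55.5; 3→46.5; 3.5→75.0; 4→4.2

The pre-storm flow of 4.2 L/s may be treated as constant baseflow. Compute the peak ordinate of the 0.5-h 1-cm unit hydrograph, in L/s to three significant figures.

Direct runoff: 0.0, 3.0, 14.7, 35.9, 62.1, 51.3, 42.3, 70.8, 0.0 L/s; ΣQ_DR = 280.1 L/s, peak = 70.8 L/s.
Runoff depth d = ΣQ_DR·Δt / A = 280.1 × 1800 / (2.02 ha) = 24.96 mm.
The 1-cm UH is the DRH scaled by (10 mm)/d, so U_p = 70.8 × 10/24.96 = 28.4 L/s.

U_p ≈ 28.4 L/s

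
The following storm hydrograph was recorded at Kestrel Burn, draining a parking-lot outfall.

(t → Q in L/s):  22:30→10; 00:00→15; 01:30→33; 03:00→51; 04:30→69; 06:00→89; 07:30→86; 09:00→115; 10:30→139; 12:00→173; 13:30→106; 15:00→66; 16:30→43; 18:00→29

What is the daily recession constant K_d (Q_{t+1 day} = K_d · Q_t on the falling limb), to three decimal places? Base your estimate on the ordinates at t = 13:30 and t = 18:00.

K_d ≈ 0.001

Between t = 13:30 and t = 18:00 the flow falls from 106 to 29 L/s over 3×1.5 h = 4.5 h.
Per-interval ratio K = (29/106)^(1/3) = 0.6492; K_d = K^(24/1.5) = 0.001.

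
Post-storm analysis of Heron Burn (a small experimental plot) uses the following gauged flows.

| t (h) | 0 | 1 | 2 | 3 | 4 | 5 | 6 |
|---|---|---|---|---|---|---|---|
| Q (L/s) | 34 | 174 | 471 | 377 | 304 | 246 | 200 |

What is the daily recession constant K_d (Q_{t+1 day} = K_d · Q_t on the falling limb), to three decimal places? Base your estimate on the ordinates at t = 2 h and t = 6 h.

K_d ≈ 0.006

Between t = 2 h and t = 6 h the flow falls from 471 to 200 L/s over 4×1 h = 4 h.
Per-interval ratio K = (200/471)^(1/4) = 0.8072; K_d = K^(24/1) = 0.006.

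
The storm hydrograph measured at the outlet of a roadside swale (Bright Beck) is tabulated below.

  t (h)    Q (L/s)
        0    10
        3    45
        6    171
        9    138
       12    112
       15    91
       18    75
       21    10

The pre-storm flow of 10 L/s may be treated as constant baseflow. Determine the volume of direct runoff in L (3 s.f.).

V ≈ 6.18 × 10^6 L

Direct-runoff ordinates (Q − Q_b): 0.0, 35.0, 161.0, 128.0, 102.0, 81.0, 65.0, 0.0 L/s.
ΣQ_DR = 572.0 L/s.
With Δt = 3 h = 10800 s, V = ΣQ_DR · Δt = 572.0 × 10800 = 6.18 × 10^6 L.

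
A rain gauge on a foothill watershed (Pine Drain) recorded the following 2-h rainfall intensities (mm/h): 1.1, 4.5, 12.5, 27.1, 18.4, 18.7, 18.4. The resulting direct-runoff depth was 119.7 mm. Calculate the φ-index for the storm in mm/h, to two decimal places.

Only the 5 blocks with intensity above φ contribute runoff: 12.5, 27.1, 18.4, 18.7, 18.4 mm/h.
Σ(I−φ)·Δt = d  ⇒  (12.5+27.1+18.4+18.7+18.4 − 5φ)·2 = 119.7
φ = (95.10 − 119.7/2) / 5 = 7.05 mm/h.

φ ≈ 7.05 mm/h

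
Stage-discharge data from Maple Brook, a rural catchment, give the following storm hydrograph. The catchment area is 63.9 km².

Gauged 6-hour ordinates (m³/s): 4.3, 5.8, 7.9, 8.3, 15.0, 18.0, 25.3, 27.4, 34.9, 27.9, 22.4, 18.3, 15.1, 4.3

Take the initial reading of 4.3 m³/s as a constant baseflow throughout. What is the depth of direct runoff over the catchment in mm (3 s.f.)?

Direct runoff: 0.0, 1.5, 3.6, 4.0, 10.7, 13.7, 21.0, 23.1, 30.6, 23.6, 18.1, 14.0, 10.8, 0.0 m³/s; ΣQ_DR = 174.7 m³/s.
V = ΣQ_DR · Δt = 174.7 × 21600 s = 3.774 × 10^6 m³.
Over A = 63.9 km², depth = V / A = 59.1 mm.

d ≈ 59.1 mm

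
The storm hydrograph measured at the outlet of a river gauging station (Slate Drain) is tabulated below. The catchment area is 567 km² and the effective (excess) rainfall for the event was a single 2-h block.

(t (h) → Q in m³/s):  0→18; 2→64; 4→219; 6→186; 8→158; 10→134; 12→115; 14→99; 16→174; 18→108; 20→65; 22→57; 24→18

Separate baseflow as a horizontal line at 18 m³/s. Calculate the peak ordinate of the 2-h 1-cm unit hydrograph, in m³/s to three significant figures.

U_p ≈ 134 m³/s

Direct runoff: 0.0, 46.0, 201.0, 168.0, 140.0, 116.0, 97.0, 81.0, 156.0, 90.0, 47.0, 39.0, 0.0 m³/s; ΣQ_DR = 1181 m³/s, peak = 201.0 m³/s.
Runoff depth d = ΣQ_DR·Δt / A = 1181 × 7200 / (567 km²) = 15.00 mm.
The 1-cm UH is the DRH scaled by (10 mm)/d, so U_p = 201.0 × 10/15.00 = 134 m³/s.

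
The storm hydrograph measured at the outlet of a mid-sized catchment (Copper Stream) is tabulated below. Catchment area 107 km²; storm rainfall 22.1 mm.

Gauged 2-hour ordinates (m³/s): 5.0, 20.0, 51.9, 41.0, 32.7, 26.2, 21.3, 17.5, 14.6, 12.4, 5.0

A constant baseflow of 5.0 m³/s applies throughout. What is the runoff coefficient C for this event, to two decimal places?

ΣQ_DR = 192.6 m³/s; V = ΣQ_DR·Δt = 1.387 × 10^6 m³.
Runoff depth d = V / A = 12.96 mm.
C = d / P = 12.96 / 22.1 = 0.59.

C ≈ 0.59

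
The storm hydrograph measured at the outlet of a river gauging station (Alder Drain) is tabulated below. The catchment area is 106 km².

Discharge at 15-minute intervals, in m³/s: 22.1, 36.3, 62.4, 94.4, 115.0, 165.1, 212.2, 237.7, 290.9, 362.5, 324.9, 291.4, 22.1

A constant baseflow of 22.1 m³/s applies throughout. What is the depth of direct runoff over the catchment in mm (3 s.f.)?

d ≈ 16.6 mm

Direct runoff: 0.0, 14.2, 40.3, 72.3, 92.9, 143.0, 190.1, 215.6, 268.8, 340.4, 302.8, 269.3, 0.0 m³/s; ΣQ_DR = 1950 m³/s.
V = ΣQ_DR · Δt = 1950 × 900 s = 1.755 × 10^6 m³.
Over A = 106 km², depth = V / A = 16.6 mm.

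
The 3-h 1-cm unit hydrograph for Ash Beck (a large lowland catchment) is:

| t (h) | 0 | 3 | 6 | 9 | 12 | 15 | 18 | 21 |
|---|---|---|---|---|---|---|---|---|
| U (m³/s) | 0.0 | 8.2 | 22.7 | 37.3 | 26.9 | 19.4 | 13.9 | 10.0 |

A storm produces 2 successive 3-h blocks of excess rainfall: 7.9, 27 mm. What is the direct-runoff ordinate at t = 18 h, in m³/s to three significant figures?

Q ≈ 63.4 m³/s

By discrete convolution, Q_j = Σ (P_i / 10 mm) · U_{j−i}.
At t = 18 h (j=6): Q = (7.9/10)·13.9 + (27/10)·19.4 = 63.4 m³/s.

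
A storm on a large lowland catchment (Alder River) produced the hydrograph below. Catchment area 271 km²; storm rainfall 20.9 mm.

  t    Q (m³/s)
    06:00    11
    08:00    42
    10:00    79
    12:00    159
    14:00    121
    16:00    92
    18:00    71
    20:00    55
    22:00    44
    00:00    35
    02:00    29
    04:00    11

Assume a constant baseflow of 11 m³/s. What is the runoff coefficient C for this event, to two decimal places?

ΣQ_DR = 617.0 m³/s; V = ΣQ_DR·Δt = 4.442 × 10^6 m³.
Runoff depth d = V / A = 16.39 mm.
C = d / P = 16.39 / 20.9 = 0.78.

C ≈ 0.78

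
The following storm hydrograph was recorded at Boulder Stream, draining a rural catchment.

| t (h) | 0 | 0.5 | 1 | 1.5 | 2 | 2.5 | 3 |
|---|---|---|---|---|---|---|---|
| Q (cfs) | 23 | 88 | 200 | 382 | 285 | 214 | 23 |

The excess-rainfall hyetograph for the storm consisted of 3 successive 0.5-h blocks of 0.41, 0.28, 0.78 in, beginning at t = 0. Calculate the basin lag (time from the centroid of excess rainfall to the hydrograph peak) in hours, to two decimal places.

t_L ≈ 0.62 h

Centroid of excess rainfall: t_c = Σ P_i·t̄_i / ΣP_i = 0.8759 h (block centres at 0.25, 0.75, 1.25 h).
Hydrograph peak occurs at t = 1.5 h, so basin lag t_L = 1.5 − 0.8759 = 0.62 h.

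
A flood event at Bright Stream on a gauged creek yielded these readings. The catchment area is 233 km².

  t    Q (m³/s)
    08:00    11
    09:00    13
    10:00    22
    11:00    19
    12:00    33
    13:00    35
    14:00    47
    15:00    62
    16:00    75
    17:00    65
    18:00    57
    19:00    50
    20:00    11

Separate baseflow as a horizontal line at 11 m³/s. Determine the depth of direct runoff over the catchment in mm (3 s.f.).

Direct runoff: 0.0, 2.0, 11.0, 8.0, 22.0, 24.0, 36.0, 51.0, 64.0, 54.0, 46.0, 39.0, 0.0 m³/s; ΣQ_DR = 357.0 m³/s.
V = ΣQ_DR · Δt = 357.0 × 3600 s = 1.285 × 10^6 m³.
Over A = 233 km², depth = V / A = 5.52 mm.

d ≈ 5.52 mm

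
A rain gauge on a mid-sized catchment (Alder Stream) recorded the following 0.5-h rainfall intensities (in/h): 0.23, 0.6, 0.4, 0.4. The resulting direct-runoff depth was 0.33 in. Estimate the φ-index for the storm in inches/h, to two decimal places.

φ ≈ 0.25 in/h

Only the 3 blocks with intensity above φ contribute runoff: 0.6, 0.4, 0.4 in/h.
Σ(I−φ)·Δt = d  ⇒  (0.6+0.4+0.4 − 3φ)·0.5 = 0.33
φ = (1.400 − 0.33/0.5) / 3 = 0.25 in/h.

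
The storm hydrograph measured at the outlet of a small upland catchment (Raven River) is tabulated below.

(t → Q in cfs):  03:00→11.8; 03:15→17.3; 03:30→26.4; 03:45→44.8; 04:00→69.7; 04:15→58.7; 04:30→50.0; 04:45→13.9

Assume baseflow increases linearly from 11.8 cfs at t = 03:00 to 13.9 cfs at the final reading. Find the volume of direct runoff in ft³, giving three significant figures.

Direct-runoff ordinates (Q − Q_b): 0.00, 5.20, 14.00, 32.10, 56.70, 45.40, 36.40, 0.00 cfs.
ΣQ_DR = 189.8 cfs.
With Δt = 0.25 h = 900 s, V = ΣQ_DR · Δt = 189.8 × 900 = 1.71 × 10^5 ft³.

V ≈ 1.71 × 10^5 ft³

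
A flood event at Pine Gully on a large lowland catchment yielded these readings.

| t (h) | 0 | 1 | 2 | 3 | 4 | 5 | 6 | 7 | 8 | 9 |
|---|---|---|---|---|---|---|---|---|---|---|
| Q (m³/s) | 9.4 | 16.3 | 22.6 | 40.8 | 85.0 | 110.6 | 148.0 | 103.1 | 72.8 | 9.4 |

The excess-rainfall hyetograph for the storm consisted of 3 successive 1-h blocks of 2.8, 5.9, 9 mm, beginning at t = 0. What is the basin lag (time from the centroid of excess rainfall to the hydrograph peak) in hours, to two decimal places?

t_L ≈ 4.15 h

Centroid of excess rainfall: t_c = Σ P_i·t̄_i / ΣP_i = 1.8503 h (block centres at 0.5, 1.5, 2.5 h).
Hydrograph peak occurs at t = 6 h, so basin lag t_L = 6 − 1.8503 = 4.15 h.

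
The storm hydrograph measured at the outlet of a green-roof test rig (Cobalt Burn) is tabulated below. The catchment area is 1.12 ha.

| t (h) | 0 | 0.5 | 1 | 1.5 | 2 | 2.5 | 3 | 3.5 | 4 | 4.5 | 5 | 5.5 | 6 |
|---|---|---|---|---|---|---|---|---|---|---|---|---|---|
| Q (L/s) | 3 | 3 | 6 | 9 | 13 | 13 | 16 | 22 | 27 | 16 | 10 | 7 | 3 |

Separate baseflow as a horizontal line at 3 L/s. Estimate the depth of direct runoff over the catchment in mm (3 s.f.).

Direct runoff: 0.0, 0.0, 3.0, 6.0, 10.0, 10.0, 13.0, 19.0, 24.0, 13.0, 7.0, 4.0, 0.0 L/s; ΣQ_DR = 109.0 L/s.
V = ΣQ_DR · Δt = 109.0 × 1800 s = 1.962 × 10^5 L.
Over A = 1.12 ha, depth = V / A = 17.5 mm.

d ≈ 17.5 mm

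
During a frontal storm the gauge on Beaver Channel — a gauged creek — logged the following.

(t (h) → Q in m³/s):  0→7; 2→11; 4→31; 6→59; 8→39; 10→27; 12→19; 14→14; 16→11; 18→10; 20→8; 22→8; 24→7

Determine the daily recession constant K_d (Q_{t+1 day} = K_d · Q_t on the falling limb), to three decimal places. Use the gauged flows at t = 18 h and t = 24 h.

K_d ≈ 0.240

Between t = 18 h and t = 24 h the flow falls from 10 to 7 m³/s over 3×2 h = 6 h.
Per-interval ratio K = (7/10)^(1/3) = 0.8879; K_d = K^(24/2) = 0.240.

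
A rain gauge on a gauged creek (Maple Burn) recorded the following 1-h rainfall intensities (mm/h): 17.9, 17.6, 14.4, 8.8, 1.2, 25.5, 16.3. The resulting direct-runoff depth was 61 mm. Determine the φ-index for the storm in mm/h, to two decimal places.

φ ≈ 6.58 mm/h

Only the 6 blocks with intensity above φ contribute runoff: 17.9, 17.6, 14.4, 8.8, 25.5, 16.3 mm/h.
Σ(I−φ)·Δt = d  ⇒  (17.9+17.6+14.4+8.8+25.5+16.3 − 6φ)·1 = 61
φ = (100.5 − 61/1) / 6 = 6.58 mm/h.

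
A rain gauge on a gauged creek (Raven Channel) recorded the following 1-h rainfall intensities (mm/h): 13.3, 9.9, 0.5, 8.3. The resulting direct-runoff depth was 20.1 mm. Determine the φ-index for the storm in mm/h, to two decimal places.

Only the 3 blocks with intensity above φ contribute runoff: 13.3, 9.9, 8.3 mm/h.
Σ(I−φ)·Δt = d  ⇒  (13.3+9.9+8.3 − 3φ)·1 = 20.1
φ = (31.50 − 20.1/1) / 3 = 3.80 mm/h.

φ ≈ 3.80 mm/h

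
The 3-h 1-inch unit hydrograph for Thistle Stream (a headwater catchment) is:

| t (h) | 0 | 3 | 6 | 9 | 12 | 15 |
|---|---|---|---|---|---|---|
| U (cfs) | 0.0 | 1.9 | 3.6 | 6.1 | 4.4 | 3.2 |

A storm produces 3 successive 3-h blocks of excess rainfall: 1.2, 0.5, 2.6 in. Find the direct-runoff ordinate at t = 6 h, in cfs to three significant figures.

By discrete convolution, Q_j = Σ (P_i / 1 in) · U_{j−i}.
At t = 6 h (j=2): Q = (1.2/1)·3.6 + (0.5/1)·1.9 + (2.6/1)·0.0 = 5.27 cfs.

Q ≈ 5.27 cfs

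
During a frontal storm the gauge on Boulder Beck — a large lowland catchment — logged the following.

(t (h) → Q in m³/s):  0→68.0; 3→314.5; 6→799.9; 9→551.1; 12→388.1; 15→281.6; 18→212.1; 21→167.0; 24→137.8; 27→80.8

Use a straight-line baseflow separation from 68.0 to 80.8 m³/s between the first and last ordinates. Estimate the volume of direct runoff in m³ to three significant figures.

Direct-runoff ordinates (Q − Q_b): 0.00, 245.08, 729.06, 478.83, 314.41, 206.49, 135.57, 89.04, 58.42, 0.00 m³/s.
ΣQ_DR = 2257 m³/s.
With Δt = 3 h = 10800 s, V = ΣQ_DR · Δt = 2257 × 10800 = 2.44 × 10^7 m³.

V ≈ 2.44 × 10^7 m³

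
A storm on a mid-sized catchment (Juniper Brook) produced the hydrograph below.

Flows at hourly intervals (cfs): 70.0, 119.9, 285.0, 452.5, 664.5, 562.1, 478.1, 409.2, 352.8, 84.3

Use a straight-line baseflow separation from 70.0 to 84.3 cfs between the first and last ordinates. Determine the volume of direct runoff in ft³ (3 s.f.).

Direct-runoff ordinates (Q − Q_b): 0.00, 48.31, 211.82, 377.73, 588.14, 484.16, 398.57, 328.08, 270.09, 0.00 cfs.
ΣQ_DR = 2707 cfs.
With Δt = 1 h = 3600 s, V = ΣQ_DR · Δt = 2707 × 3600 = 9.74 × 10^6 ft³.

V ≈ 9.74 × 10^6 ft³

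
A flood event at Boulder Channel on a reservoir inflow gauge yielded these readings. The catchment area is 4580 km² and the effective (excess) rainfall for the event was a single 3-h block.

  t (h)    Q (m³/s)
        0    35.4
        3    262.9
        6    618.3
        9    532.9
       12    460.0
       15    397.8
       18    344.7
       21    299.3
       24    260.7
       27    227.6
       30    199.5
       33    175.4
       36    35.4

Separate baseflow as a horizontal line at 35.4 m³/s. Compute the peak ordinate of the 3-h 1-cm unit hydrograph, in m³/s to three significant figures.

U_p ≈ 729 m³/s

Direct runoff: 0.0, 227.5, 582.9, 497.5, 424.6, 362.4, 309.3, 263.9, 225.3, 192.2, 164.1, 140.0, 0.0 m³/s; ΣQ_DR = 3390 m³/s, peak = 582.9 m³/s.
Runoff depth d = ΣQ_DR·Δt / A = 3390 × 10800 / (4580 km²) = 7.993 mm.
The 1-cm UH is the DRH scaled by (10 mm)/d, so U_p = 582.9 × 10/7.993 = 729 m³/s.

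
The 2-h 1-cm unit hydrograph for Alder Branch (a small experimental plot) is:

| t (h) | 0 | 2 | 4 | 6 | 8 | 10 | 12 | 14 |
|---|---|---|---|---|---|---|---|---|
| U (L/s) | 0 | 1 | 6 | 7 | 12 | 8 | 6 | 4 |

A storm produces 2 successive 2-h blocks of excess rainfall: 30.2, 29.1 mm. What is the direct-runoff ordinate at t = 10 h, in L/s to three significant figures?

Q ≈ 59.1 L/s

By discrete convolution, Q_j = Σ (P_i / 10 mm) · U_{j−i}.
At t = 10 h (j=5): Q = (30.2/10)·8 + (29.1/10)·12 = 59.1 L/s.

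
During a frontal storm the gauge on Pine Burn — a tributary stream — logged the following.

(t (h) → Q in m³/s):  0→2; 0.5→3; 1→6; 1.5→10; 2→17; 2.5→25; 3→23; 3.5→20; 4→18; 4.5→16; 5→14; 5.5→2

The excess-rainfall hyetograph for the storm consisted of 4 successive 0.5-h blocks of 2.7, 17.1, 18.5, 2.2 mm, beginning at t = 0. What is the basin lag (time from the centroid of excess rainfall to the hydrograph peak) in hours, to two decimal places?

t_L ≈ 1.50 h

Centroid of excess rainfall: t_c = Σ P_i·t̄_i / ΣP_i = 0.9994 h (block centres at 0.25, 0.75, 1.25, 1.75 h).
Hydrograph peak occurs at t = 2.5 h, so basin lag t_L = 2.5 − 0.9994 = 1.50 h.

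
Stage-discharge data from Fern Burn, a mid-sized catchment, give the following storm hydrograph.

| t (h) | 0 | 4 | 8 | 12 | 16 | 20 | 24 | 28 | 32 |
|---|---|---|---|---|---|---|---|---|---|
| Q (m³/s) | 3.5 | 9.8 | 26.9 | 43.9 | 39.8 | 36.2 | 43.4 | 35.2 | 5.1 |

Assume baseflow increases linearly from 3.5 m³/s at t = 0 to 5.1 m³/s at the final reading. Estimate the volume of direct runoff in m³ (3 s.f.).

Direct-runoff ordinates (Q − Q_b): 0.00, 6.10, 23.00, 39.80, 35.50, 31.70, 38.70, 30.30, 0.00 m³/s.
ΣQ_DR = 205.1 m³/s.
With Δt = 4 h = 14400 s, V = ΣQ_DR · Δt = 205.1 × 14400 = 2.95 × 10^6 m³.

V ≈ 2.95 × 10^6 m³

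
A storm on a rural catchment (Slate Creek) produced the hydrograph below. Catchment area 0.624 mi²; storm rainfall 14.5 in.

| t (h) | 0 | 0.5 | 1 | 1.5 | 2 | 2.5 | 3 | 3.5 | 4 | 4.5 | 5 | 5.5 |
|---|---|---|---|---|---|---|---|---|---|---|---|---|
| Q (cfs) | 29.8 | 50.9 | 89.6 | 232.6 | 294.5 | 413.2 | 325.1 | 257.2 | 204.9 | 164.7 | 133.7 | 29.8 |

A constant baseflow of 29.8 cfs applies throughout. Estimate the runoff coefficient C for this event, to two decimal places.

ΣQ_DR = 1868 cfs; V = ΣQ_DR·Δt = 3.363 × 10^6 ft³.
Runoff depth d = V / A = 2.320 in.
C = d / P = 2.320 / 14.5 = 0.16.

C ≈ 0.16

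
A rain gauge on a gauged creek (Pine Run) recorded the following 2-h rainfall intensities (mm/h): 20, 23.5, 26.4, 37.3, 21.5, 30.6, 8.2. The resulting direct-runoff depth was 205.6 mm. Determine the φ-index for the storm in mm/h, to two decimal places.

Only the 6 blocks with intensity above φ contribute runoff: 20, 23.5, 26.4, 37.3, 21.5, 30.6 mm/h.
Σ(I−φ)·Δt = d  ⇒  (20+23.5+26.4+37.3+21.5+30.6 − 6φ)·2 = 205.6
φ = (159.3 − 205.6/2) / 6 = 9.42 mm/h.

φ ≈ 9.42 mm/h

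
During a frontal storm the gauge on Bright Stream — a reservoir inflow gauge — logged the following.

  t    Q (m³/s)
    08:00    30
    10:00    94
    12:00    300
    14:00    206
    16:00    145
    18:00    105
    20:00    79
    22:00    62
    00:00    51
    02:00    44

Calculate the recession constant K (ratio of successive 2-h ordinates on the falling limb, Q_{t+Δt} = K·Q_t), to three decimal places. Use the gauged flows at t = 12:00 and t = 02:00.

Using the recession-limb readings at t = 12:00 and t = 02:00: Q falls from 300 to 44 m³/s over 7 intervals.
K = (Q₂/Q₁)^(1/7) = (44/300)^(1/7) = 0.760.

K ≈ 0.760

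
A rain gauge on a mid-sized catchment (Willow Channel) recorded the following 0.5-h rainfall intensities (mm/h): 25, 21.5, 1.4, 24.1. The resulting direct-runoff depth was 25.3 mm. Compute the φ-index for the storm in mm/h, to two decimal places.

φ ≈ 6.67 mm/h

Only the 3 blocks with intensity above φ contribute runoff: 25, 21.5, 24.1 mm/h.
Σ(I−φ)·Δt = d  ⇒  (25+21.5+24.1 − 3φ)·0.5 = 25.3
φ = (70.60 − 25.3/0.5) / 3 = 6.67 mm/h.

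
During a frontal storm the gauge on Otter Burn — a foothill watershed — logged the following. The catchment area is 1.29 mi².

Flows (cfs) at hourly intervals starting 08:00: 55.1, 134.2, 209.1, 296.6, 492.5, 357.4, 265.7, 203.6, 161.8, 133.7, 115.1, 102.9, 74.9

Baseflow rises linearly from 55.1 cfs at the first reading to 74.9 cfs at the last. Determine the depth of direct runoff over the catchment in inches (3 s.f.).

Direct runoff: 0.00, 77.45, 150.70, 236.55, 430.80, 294.05, 200.70, 136.95, 93.50, 63.75, 43.50, 29.65, 0.00 cfs; ΣQ_DR = 1758 cfs.
V = ΣQ_DR · Δt = 1758 × 3600 s = 6.327 × 10^6 ft³.
Over A = 1.29 mi², depth = V / A = 2.11 in.

d ≈ 2.11 in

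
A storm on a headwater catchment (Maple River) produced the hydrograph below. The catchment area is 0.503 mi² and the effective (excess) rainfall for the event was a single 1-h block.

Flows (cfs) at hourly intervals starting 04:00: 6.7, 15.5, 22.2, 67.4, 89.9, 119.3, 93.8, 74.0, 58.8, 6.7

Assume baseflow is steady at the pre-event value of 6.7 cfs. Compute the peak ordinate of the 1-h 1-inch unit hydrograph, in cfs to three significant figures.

Direct runoff: 0.0, 8.8, 15.5, 60.7, 83.2, 112.6, 87.1, 67.3, 52.1, 0.0 cfs; ΣQ_DR = 487.3 cfs, peak = 112.6 cfs.
Runoff depth d = ΣQ_DR·Δt / A = 487.3 × 3600 / (0.503 mi²) = 1.501 in.
The 1-inch UH is the DRH scaled by (1 in)/d, so U_p = 112.6 × 1/1.501 = 75.0 cfs.

U_p ≈ 75.0 cfs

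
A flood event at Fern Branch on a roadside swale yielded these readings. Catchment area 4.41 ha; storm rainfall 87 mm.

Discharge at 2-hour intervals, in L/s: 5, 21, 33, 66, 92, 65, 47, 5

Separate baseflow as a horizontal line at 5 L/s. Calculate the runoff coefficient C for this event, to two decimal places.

ΣQ_DR = 294.0 L/s; V = ΣQ_DR·Δt = 2.117 × 10^6 L.
Runoff depth d = V / A = 48.00 mm.
C = d / P = 48.00 / 87 = 0.55.

C ≈ 0.55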